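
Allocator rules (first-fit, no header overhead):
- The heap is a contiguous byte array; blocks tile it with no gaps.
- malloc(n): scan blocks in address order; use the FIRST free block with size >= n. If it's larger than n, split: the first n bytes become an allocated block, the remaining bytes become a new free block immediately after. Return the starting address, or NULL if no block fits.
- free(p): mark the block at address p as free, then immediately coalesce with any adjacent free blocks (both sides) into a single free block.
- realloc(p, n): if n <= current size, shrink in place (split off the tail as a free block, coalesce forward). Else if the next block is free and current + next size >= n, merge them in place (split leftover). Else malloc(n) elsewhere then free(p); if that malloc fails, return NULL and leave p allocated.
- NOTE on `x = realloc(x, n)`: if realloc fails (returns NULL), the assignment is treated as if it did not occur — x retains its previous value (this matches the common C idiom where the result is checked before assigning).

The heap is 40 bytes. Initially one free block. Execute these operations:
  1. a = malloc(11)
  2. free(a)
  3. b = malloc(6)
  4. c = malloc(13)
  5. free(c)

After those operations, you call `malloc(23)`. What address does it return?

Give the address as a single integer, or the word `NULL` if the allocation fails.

Op 1: a = malloc(11) -> a = 0; heap: [0-10 ALLOC][11-39 FREE]
Op 2: free(a) -> (freed a); heap: [0-39 FREE]
Op 3: b = malloc(6) -> b = 0; heap: [0-5 ALLOC][6-39 FREE]
Op 4: c = malloc(13) -> c = 6; heap: [0-5 ALLOC][6-18 ALLOC][19-39 FREE]
Op 5: free(c) -> (freed c); heap: [0-5 ALLOC][6-39 FREE]
malloc(23): first-fit scan over [0-5 ALLOC][6-39 FREE] -> 6

Answer: 6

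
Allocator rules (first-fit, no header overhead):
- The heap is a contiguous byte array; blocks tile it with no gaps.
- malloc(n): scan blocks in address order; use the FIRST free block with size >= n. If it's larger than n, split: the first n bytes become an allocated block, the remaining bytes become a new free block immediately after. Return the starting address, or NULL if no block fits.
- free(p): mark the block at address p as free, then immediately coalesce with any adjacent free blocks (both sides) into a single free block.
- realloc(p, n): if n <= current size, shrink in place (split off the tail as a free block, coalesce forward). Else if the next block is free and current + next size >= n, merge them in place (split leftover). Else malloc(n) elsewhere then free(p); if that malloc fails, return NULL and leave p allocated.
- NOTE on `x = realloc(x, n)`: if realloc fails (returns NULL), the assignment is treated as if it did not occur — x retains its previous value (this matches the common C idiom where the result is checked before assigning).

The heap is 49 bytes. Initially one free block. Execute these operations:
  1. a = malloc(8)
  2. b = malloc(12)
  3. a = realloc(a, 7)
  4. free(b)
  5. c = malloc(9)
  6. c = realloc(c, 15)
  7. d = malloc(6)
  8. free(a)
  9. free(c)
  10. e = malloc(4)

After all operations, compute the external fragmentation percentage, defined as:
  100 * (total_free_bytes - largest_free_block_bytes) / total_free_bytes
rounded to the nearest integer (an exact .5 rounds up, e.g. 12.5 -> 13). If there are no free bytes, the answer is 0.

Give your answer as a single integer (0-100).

Op 1: a = malloc(8) -> a = 0; heap: [0-7 ALLOC][8-48 FREE]
Op 2: b = malloc(12) -> b = 8; heap: [0-7 ALLOC][8-19 ALLOC][20-48 FREE]
Op 3: a = realloc(a, 7) -> a = 0; heap: [0-6 ALLOC][7-7 FREE][8-19 ALLOC][20-48 FREE]
Op 4: free(b) -> (freed b); heap: [0-6 ALLOC][7-48 FREE]
Op 5: c = malloc(9) -> c = 7; heap: [0-6 ALLOC][7-15 ALLOC][16-48 FREE]
Op 6: c = realloc(c, 15) -> c = 7; heap: [0-6 ALLOC][7-21 ALLOC][22-48 FREE]
Op 7: d = malloc(6) -> d = 22; heap: [0-6 ALLOC][7-21 ALLOC][22-27 ALLOC][28-48 FREE]
Op 8: free(a) -> (freed a); heap: [0-6 FREE][7-21 ALLOC][22-27 ALLOC][28-48 FREE]
Op 9: free(c) -> (freed c); heap: [0-21 FREE][22-27 ALLOC][28-48 FREE]
Op 10: e = malloc(4) -> e = 0; heap: [0-3 ALLOC][4-21 FREE][22-27 ALLOC][28-48 FREE]
Free blocks: [18 21] total_free=39 largest=21 -> 100*(39-21)/39 = 1800/39 ≈ 46.154 -> rounds to 46

Answer: 46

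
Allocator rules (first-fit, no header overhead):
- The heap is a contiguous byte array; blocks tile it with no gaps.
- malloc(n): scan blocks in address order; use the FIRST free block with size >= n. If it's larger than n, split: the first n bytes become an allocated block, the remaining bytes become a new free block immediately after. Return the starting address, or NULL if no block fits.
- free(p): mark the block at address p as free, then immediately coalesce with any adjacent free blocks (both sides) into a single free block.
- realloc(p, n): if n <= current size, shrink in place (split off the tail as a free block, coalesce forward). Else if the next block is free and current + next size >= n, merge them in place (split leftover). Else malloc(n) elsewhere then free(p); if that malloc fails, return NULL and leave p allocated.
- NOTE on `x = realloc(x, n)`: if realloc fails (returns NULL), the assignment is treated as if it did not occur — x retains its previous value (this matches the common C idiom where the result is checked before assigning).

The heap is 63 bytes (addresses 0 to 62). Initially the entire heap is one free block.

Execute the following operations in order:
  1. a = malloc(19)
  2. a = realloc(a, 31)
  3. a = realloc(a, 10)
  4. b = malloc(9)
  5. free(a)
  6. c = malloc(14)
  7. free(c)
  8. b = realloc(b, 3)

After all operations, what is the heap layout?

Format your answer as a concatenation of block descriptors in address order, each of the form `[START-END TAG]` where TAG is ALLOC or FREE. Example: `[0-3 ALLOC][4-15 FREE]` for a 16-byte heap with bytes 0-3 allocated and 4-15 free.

Answer: [0-9 FREE][10-12 ALLOC][13-62 FREE]

Derivation:
Op 1: a = malloc(19) -> a = 0; heap: [0-18 ALLOC][19-62 FREE]
Op 2: a = realloc(a, 31) -> a = 0; heap: [0-30 ALLOC][31-62 FREE]
Op 3: a = realloc(a, 10) -> a = 0; heap: [0-9 ALLOC][10-62 FREE]
Op 4: b = malloc(9) -> b = 10; heap: [0-9 ALLOC][10-18 ALLOC][19-62 FREE]
Op 5: free(a) -> (freed a); heap: [0-9 FREE][10-18 ALLOC][19-62 FREE]
Op 6: c = malloc(14) -> c = 19; heap: [0-9 FREE][10-18 ALLOC][19-32 ALLOC][33-62 FREE]
Op 7: free(c) -> (freed c); heap: [0-9 FREE][10-18 ALLOC][19-62 FREE]
Op 8: b = realloc(b, 3) -> b = 10; heap: [0-9 FREE][10-12 ALLOC][13-62 FREE]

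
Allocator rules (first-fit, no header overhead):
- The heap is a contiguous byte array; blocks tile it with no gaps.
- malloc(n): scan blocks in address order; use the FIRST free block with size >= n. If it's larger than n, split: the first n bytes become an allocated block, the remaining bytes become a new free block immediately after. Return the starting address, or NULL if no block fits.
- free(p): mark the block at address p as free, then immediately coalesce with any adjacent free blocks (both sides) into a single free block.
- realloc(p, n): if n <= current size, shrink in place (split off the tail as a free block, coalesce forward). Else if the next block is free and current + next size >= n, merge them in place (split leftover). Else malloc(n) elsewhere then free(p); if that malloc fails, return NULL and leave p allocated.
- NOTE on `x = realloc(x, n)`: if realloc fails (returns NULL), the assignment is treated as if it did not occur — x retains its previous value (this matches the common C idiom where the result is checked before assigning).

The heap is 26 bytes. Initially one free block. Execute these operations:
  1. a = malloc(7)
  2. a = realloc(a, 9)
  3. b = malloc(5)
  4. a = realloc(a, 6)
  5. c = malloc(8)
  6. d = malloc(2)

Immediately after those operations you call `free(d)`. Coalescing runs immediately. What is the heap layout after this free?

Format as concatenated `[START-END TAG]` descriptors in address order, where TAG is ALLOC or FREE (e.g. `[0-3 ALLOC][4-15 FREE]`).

Answer: [0-5 ALLOC][6-8 FREE][9-13 ALLOC][14-21 ALLOC][22-25 FREE]

Derivation:
Op 1: a = malloc(7) -> a = 0; heap: [0-6 ALLOC][7-25 FREE]
Op 2: a = realloc(a, 9) -> a = 0; heap: [0-8 ALLOC][9-25 FREE]
Op 3: b = malloc(5) -> b = 9; heap: [0-8 ALLOC][9-13 ALLOC][14-25 FREE]
Op 4: a = realloc(a, 6) -> a = 0; heap: [0-5 ALLOC][6-8 FREE][9-13 ALLOC][14-25 FREE]
Op 5: c = malloc(8) -> c = 14; heap: [0-5 ALLOC][6-8 FREE][9-13 ALLOC][14-21 ALLOC][22-25 FREE]
Op 6: d = malloc(2) -> d = 6; heap: [0-5 ALLOC][6-7 ALLOC][8-8 FREE][9-13 ALLOC][14-21 ALLOC][22-25 FREE]
free(d): d = 6 -> block [6-7 ALLOC]; mark free, coalesce with adjacent free neighbors -> [0-5 ALLOC][6-8 FREE][9-13 ALLOC][14-21 ALLOC][22-25 FREE]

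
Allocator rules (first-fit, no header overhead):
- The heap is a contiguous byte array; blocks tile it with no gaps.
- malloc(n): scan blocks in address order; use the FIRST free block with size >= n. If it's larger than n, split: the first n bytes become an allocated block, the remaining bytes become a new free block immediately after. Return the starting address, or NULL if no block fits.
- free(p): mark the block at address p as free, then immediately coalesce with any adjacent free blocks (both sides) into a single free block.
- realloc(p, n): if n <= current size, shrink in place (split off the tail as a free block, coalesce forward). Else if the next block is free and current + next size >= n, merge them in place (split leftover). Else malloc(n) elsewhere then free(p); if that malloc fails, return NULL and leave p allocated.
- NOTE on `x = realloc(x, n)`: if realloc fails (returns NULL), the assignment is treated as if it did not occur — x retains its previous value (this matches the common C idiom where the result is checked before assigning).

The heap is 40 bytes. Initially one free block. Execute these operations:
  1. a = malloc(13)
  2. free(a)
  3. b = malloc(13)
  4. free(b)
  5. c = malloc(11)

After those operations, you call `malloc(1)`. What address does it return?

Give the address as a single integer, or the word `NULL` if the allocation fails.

Answer: 11

Derivation:
Op 1: a = malloc(13) -> a = 0; heap: [0-12 ALLOC][13-39 FREE]
Op 2: free(a) -> (freed a); heap: [0-39 FREE]
Op 3: b = malloc(13) -> b = 0; heap: [0-12 ALLOC][13-39 FREE]
Op 4: free(b) -> (freed b); heap: [0-39 FREE]
Op 5: c = malloc(11) -> c = 0; heap: [0-10 ALLOC][11-39 FREE]
malloc(1): first-fit scan over [0-10 ALLOC][11-39 FREE] -> 11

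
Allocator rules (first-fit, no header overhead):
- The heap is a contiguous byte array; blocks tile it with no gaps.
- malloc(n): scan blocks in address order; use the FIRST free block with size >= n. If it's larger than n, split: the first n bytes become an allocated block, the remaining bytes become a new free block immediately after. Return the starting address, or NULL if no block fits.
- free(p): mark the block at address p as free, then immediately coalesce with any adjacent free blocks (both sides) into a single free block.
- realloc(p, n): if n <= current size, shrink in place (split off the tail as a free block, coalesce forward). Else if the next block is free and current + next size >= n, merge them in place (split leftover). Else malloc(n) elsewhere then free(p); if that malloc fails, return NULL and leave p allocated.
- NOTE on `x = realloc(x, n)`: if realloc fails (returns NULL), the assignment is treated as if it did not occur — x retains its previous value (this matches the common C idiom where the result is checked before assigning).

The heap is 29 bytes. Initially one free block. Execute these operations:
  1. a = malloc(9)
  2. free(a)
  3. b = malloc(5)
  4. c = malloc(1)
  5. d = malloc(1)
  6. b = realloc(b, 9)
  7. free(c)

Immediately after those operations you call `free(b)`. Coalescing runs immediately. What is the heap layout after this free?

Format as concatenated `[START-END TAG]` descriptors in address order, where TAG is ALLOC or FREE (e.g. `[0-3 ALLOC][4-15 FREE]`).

Op 1: a = malloc(9) -> a = 0; heap: [0-8 ALLOC][9-28 FREE]
Op 2: free(a) -> (freed a); heap: [0-28 FREE]
Op 3: b = malloc(5) -> b = 0; heap: [0-4 ALLOC][5-28 FREE]
Op 4: c = malloc(1) -> c = 5; heap: [0-4 ALLOC][5-5 ALLOC][6-28 FREE]
Op 5: d = malloc(1) -> d = 6; heap: [0-4 ALLOC][5-5 ALLOC][6-6 ALLOC][7-28 FREE]
Op 6: b = realloc(b, 9) -> b = 7; heap: [0-4 FREE][5-5 ALLOC][6-6 ALLOC][7-15 ALLOC][16-28 FREE]
Op 7: free(c) -> (freed c); heap: [0-5 FREE][6-6 ALLOC][7-15 ALLOC][16-28 FREE]
free(b): b = 7 -> block [7-15 ALLOC]; mark free, coalesce with adjacent free neighbors -> [0-5 FREE][6-6 ALLOC][7-28 FREE]

Answer: [0-5 FREE][6-6 ALLOC][7-28 FREE]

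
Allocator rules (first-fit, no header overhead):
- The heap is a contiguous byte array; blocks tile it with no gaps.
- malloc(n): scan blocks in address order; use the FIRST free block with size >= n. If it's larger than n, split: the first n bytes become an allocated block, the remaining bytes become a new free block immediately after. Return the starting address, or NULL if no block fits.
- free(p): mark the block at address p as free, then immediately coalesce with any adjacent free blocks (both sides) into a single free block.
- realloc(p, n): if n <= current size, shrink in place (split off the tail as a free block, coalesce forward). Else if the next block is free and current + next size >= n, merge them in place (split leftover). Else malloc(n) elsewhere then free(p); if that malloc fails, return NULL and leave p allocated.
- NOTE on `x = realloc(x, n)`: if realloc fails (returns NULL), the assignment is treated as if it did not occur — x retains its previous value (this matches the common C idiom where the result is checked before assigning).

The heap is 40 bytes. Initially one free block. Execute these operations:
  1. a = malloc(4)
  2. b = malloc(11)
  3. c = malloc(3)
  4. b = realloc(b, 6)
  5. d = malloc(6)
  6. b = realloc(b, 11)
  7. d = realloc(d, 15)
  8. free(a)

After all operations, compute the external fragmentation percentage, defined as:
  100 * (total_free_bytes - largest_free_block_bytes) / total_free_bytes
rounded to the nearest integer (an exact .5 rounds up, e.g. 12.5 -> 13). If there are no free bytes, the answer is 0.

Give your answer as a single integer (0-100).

Answer: 36

Derivation:
Op 1: a = malloc(4) -> a = 0; heap: [0-3 ALLOC][4-39 FREE]
Op 2: b = malloc(11) -> b = 4; heap: [0-3 ALLOC][4-14 ALLOC][15-39 FREE]
Op 3: c = malloc(3) -> c = 15; heap: [0-3 ALLOC][4-14 ALLOC][15-17 ALLOC][18-39 FREE]
Op 4: b = realloc(b, 6) -> b = 4; heap: [0-3 ALLOC][4-9 ALLOC][10-14 FREE][15-17 ALLOC][18-39 FREE]
Op 5: d = malloc(6) -> d = 18; heap: [0-3 ALLOC][4-9 ALLOC][10-14 FREE][15-17 ALLOC][18-23 ALLOC][24-39 FREE]
Op 6: b = realloc(b, 11) -> b = 4; heap: [0-3 ALLOC][4-14 ALLOC][15-17 ALLOC][18-23 ALLOC][24-39 FREE]
Op 7: d = realloc(d, 15) -> d = 18; heap: [0-3 ALLOC][4-14 ALLOC][15-17 ALLOC][18-32 ALLOC][33-39 FREE]
Op 8: free(a) -> (freed a); heap: [0-3 FREE][4-14 ALLOC][15-17 ALLOC][18-32 ALLOC][33-39 FREE]
Free blocks: [4 7] total_free=11 largest=7 -> 100*(11-7)/11 = 400/11 ≈ 36.364 -> rounds to 36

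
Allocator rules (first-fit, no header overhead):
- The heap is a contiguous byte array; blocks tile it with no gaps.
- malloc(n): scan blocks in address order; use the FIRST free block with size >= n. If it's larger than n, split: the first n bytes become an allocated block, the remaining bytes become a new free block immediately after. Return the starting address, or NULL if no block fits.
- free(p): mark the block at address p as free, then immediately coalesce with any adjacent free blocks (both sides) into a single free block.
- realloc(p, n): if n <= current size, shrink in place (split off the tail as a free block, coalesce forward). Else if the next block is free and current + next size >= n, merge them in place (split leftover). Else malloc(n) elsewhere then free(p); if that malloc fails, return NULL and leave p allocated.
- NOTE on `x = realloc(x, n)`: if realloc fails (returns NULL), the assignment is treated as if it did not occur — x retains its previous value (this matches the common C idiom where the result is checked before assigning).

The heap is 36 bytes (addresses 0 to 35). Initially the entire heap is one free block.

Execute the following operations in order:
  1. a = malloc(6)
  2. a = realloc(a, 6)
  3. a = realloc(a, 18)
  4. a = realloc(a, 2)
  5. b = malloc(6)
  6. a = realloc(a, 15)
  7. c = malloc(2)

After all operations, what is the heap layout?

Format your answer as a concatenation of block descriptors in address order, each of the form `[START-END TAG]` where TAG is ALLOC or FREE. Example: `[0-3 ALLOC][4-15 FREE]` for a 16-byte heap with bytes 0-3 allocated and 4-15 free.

Op 1: a = malloc(6) -> a = 0; heap: [0-5 ALLOC][6-35 FREE]
Op 2: a = realloc(a, 6) -> a = 0; heap: [0-5 ALLOC][6-35 FREE]
Op 3: a = realloc(a, 18) -> a = 0; heap: [0-17 ALLOC][18-35 FREE]
Op 4: a = realloc(a, 2) -> a = 0; heap: [0-1 ALLOC][2-35 FREE]
Op 5: b = malloc(6) -> b = 2; heap: [0-1 ALLOC][2-7 ALLOC][8-35 FREE]
Op 6: a = realloc(a, 15) -> a = 8; heap: [0-1 FREE][2-7 ALLOC][8-22 ALLOC][23-35 FREE]
Op 7: c = malloc(2) -> c = 0; heap: [0-1 ALLOC][2-7 ALLOC][8-22 ALLOC][23-35 FREE]

Answer: [0-1 ALLOC][2-7 ALLOC][8-22 ALLOC][23-35 FREE]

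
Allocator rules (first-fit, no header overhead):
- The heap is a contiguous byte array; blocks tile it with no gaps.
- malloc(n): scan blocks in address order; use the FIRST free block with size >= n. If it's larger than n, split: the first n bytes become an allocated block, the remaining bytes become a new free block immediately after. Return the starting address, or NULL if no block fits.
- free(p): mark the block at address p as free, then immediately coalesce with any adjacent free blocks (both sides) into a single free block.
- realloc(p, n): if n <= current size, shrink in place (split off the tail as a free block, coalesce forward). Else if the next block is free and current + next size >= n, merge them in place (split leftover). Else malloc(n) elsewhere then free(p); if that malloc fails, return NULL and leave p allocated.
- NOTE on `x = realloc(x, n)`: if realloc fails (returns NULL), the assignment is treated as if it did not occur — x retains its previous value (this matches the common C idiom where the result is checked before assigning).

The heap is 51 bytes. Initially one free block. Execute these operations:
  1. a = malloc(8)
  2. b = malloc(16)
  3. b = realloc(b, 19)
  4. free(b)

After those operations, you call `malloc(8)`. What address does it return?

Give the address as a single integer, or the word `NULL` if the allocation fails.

Answer: 8

Derivation:
Op 1: a = malloc(8) -> a = 0; heap: [0-7 ALLOC][8-50 FREE]
Op 2: b = malloc(16) -> b = 8; heap: [0-7 ALLOC][8-23 ALLOC][24-50 FREE]
Op 3: b = realloc(b, 19) -> b = 8; heap: [0-7 ALLOC][8-26 ALLOC][27-50 FREE]
Op 4: free(b) -> (freed b); heap: [0-7 ALLOC][8-50 FREE]
malloc(8): first-fit scan over [0-7 ALLOC][8-50 FREE] -> 8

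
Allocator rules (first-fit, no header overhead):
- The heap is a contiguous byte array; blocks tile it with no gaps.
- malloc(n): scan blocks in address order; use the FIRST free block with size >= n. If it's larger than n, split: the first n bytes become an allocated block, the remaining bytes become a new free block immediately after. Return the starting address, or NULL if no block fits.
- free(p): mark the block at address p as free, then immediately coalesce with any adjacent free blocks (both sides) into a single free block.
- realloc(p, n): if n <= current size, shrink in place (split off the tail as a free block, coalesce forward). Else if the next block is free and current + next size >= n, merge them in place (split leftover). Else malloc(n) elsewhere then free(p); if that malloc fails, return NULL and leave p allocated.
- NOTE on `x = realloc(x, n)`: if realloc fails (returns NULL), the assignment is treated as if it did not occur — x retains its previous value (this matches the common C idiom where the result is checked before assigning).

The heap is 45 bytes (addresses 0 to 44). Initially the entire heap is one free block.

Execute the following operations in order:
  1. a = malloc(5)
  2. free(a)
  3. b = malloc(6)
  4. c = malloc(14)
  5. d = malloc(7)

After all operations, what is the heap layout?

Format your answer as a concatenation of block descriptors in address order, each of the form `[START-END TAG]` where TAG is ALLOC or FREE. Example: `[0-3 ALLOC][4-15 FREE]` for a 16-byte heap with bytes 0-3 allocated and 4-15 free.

Op 1: a = malloc(5) -> a = 0; heap: [0-4 ALLOC][5-44 FREE]
Op 2: free(a) -> (freed a); heap: [0-44 FREE]
Op 3: b = malloc(6) -> b = 0; heap: [0-5 ALLOC][6-44 FREE]
Op 4: c = malloc(14) -> c = 6; heap: [0-5 ALLOC][6-19 ALLOC][20-44 FREE]
Op 5: d = malloc(7) -> d = 20; heap: [0-5 ALLOC][6-19 ALLOC][20-26 ALLOC][27-44 FREE]

Answer: [0-5 ALLOC][6-19 ALLOC][20-26 ALLOC][27-44 FREE]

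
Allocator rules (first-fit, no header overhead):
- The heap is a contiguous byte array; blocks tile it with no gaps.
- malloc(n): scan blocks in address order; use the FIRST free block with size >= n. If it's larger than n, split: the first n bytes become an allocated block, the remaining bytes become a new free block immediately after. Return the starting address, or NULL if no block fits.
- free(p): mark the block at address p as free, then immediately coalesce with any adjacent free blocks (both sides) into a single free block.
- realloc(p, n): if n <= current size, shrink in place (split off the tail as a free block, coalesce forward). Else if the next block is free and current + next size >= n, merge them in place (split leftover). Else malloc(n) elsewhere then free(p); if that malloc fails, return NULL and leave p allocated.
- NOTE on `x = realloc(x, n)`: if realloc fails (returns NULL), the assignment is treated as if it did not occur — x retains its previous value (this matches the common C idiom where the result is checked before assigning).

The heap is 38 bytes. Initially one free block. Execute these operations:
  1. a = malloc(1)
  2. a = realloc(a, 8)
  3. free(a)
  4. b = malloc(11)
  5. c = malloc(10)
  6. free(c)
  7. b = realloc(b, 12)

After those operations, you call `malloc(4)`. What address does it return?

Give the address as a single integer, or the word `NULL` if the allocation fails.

Op 1: a = malloc(1) -> a = 0; heap: [0-0 ALLOC][1-37 FREE]
Op 2: a = realloc(a, 8) -> a = 0; heap: [0-7 ALLOC][8-37 FREE]
Op 3: free(a) -> (freed a); heap: [0-37 FREE]
Op 4: b = malloc(11) -> b = 0; heap: [0-10 ALLOC][11-37 FREE]
Op 5: c = malloc(10) -> c = 11; heap: [0-10 ALLOC][11-20 ALLOC][21-37 FREE]
Op 6: free(c) -> (freed c); heap: [0-10 ALLOC][11-37 FREE]
Op 7: b = realloc(b, 12) -> b = 0; heap: [0-11 ALLOC][12-37 FREE]
malloc(4): first-fit scan over [0-11 ALLOC][12-37 FREE] -> 12

Answer: 12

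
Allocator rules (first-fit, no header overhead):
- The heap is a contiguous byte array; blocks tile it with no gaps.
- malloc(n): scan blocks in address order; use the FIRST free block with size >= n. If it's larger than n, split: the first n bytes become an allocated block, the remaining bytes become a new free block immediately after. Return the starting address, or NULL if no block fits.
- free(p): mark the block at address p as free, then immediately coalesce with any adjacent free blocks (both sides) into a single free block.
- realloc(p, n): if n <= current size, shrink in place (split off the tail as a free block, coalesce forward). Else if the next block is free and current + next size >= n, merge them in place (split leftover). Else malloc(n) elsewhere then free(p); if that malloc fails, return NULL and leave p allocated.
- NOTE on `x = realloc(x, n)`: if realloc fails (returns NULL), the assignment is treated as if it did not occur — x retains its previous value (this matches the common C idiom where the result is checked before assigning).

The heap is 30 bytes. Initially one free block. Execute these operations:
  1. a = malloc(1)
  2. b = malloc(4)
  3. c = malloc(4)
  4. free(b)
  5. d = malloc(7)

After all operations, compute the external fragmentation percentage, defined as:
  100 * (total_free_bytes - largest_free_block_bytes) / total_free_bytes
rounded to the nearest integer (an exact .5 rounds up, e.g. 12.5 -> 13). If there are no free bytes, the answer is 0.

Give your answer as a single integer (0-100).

Op 1: a = malloc(1) -> a = 0; heap: [0-0 ALLOC][1-29 FREE]
Op 2: b = malloc(4) -> b = 1; heap: [0-0 ALLOC][1-4 ALLOC][5-29 FREE]
Op 3: c = malloc(4) -> c = 5; heap: [0-0 ALLOC][1-4 ALLOC][5-8 ALLOC][9-29 FREE]
Op 4: free(b) -> (freed b); heap: [0-0 ALLOC][1-4 FREE][5-8 ALLOC][9-29 FREE]
Op 5: d = malloc(7) -> d = 9; heap: [0-0 ALLOC][1-4 FREE][5-8 ALLOC][9-15 ALLOC][16-29 FREE]
Free blocks: [4 14] total_free=18 largest=14 -> 100*(18-14)/18 = 400/18 ≈ 22.222 -> rounds to 22

Answer: 22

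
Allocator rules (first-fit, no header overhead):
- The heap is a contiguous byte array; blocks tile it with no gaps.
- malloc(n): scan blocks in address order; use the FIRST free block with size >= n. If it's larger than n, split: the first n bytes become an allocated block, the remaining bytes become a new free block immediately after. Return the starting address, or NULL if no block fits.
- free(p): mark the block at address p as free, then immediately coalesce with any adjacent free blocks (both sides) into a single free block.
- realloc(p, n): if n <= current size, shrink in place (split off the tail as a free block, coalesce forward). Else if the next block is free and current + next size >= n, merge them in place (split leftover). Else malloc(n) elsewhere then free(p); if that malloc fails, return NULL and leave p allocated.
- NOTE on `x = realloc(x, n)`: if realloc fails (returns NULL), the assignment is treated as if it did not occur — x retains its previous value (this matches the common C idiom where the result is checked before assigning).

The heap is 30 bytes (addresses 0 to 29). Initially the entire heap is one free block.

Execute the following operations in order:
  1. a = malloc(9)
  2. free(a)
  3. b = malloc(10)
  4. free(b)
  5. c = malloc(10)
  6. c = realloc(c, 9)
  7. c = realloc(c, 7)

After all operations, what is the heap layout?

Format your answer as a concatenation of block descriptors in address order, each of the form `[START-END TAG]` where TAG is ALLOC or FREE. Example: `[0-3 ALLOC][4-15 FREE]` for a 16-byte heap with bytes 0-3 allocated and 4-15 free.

Op 1: a = malloc(9) -> a = 0; heap: [0-8 ALLOC][9-29 FREE]
Op 2: free(a) -> (freed a); heap: [0-29 FREE]
Op 3: b = malloc(10) -> b = 0; heap: [0-9 ALLOC][10-29 FREE]
Op 4: free(b) -> (freed b); heap: [0-29 FREE]
Op 5: c = malloc(10) -> c = 0; heap: [0-9 ALLOC][10-29 FREE]
Op 6: c = realloc(c, 9) -> c = 0; heap: [0-8 ALLOC][9-29 FREE]
Op 7: c = realloc(c, 7) -> c = 0; heap: [0-6 ALLOC][7-29 FREE]

Answer: [0-6 ALLOC][7-29 FREE]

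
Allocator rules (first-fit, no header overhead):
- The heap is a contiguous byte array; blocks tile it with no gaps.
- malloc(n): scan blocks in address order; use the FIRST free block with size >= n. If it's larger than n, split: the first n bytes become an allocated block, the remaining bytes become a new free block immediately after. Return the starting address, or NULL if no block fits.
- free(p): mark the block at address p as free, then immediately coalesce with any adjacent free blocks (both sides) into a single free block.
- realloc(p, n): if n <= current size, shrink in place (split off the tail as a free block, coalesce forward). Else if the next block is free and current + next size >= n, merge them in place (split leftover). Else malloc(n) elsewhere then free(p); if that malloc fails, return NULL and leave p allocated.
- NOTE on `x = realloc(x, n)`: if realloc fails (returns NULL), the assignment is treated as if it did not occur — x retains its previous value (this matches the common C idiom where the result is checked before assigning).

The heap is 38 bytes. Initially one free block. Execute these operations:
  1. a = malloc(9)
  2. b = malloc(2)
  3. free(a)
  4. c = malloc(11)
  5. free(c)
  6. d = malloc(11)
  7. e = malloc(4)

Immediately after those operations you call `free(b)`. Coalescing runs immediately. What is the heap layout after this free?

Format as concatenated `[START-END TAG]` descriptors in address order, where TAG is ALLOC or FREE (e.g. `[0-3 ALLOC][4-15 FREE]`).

Op 1: a = malloc(9) -> a = 0; heap: [0-8 ALLOC][9-37 FREE]
Op 2: b = malloc(2) -> b = 9; heap: [0-8 ALLOC][9-10 ALLOC][11-37 FREE]
Op 3: free(a) -> (freed a); heap: [0-8 FREE][9-10 ALLOC][11-37 FREE]
Op 4: c = malloc(11) -> c = 11; heap: [0-8 FREE][9-10 ALLOC][11-21 ALLOC][22-37 FREE]
Op 5: free(c) -> (freed c); heap: [0-8 FREE][9-10 ALLOC][11-37 FREE]
Op 6: d = malloc(11) -> d = 11; heap: [0-8 FREE][9-10 ALLOC][11-21 ALLOC][22-37 FREE]
Op 7: e = malloc(4) -> e = 0; heap: [0-3 ALLOC][4-8 FREE][9-10 ALLOC][11-21 ALLOC][22-37 FREE]
free(b): b = 9 -> block [9-10 ALLOC]; mark free, coalesce with adjacent free neighbors -> [0-3 ALLOC][4-10 FREE][11-21 ALLOC][22-37 FREE]

Answer: [0-3 ALLOC][4-10 FREE][11-21 ALLOC][22-37 FREE]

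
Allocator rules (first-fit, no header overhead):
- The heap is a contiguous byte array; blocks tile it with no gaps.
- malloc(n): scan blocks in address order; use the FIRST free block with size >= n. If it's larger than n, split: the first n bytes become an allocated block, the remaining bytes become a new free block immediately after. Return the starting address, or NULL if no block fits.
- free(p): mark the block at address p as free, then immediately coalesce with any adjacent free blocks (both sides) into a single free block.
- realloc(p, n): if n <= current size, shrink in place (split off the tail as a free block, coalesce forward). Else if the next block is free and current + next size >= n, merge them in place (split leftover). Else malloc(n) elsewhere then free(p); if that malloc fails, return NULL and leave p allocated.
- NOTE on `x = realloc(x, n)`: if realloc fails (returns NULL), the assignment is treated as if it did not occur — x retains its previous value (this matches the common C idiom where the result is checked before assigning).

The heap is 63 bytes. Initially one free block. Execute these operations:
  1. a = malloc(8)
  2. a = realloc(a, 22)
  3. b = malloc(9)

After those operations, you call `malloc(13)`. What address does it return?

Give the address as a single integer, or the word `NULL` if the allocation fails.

Answer: 31

Derivation:
Op 1: a = malloc(8) -> a = 0; heap: [0-7 ALLOC][8-62 FREE]
Op 2: a = realloc(a, 22) -> a = 0; heap: [0-21 ALLOC][22-62 FREE]
Op 3: b = malloc(9) -> b = 22; heap: [0-21 ALLOC][22-30 ALLOC][31-62 FREE]
malloc(13): first-fit scan over [0-21 ALLOC][22-30 ALLOC][31-62 FREE] -> 31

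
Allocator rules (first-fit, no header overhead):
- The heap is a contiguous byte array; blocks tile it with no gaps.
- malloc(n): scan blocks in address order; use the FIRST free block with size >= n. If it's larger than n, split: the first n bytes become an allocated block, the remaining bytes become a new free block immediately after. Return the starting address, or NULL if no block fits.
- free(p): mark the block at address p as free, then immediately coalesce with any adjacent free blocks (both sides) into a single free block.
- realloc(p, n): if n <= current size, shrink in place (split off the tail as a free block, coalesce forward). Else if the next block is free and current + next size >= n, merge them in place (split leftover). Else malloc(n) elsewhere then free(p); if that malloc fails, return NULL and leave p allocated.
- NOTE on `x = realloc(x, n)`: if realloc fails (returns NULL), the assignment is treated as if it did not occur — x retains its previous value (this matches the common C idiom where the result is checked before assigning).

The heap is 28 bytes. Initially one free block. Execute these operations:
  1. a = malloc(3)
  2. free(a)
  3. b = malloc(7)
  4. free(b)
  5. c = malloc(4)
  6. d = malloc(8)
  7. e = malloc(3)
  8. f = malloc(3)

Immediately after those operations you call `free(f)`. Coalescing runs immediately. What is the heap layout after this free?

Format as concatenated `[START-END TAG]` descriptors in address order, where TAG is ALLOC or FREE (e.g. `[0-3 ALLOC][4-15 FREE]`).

Answer: [0-3 ALLOC][4-11 ALLOC][12-14 ALLOC][15-27 FREE]

Derivation:
Op 1: a = malloc(3) -> a = 0; heap: [0-2 ALLOC][3-27 FREE]
Op 2: free(a) -> (freed a); heap: [0-27 FREE]
Op 3: b = malloc(7) -> b = 0; heap: [0-6 ALLOC][7-27 FREE]
Op 4: free(b) -> (freed b); heap: [0-27 FREE]
Op 5: c = malloc(4) -> c = 0; heap: [0-3 ALLOC][4-27 FREE]
Op 6: d = malloc(8) -> d = 4; heap: [0-3 ALLOC][4-11 ALLOC][12-27 FREE]
Op 7: e = malloc(3) -> e = 12; heap: [0-3 ALLOC][4-11 ALLOC][12-14 ALLOC][15-27 FREE]
Op 8: f = malloc(3) -> f = 15; heap: [0-3 ALLOC][4-11 ALLOC][12-14 ALLOC][15-17 ALLOC][18-27 FREE]
free(f): f = 15 -> block [15-17 ALLOC]; mark free, coalesce with adjacent free neighbors -> [0-3 ALLOC][4-11 ALLOC][12-14 ALLOC][15-27 FREE]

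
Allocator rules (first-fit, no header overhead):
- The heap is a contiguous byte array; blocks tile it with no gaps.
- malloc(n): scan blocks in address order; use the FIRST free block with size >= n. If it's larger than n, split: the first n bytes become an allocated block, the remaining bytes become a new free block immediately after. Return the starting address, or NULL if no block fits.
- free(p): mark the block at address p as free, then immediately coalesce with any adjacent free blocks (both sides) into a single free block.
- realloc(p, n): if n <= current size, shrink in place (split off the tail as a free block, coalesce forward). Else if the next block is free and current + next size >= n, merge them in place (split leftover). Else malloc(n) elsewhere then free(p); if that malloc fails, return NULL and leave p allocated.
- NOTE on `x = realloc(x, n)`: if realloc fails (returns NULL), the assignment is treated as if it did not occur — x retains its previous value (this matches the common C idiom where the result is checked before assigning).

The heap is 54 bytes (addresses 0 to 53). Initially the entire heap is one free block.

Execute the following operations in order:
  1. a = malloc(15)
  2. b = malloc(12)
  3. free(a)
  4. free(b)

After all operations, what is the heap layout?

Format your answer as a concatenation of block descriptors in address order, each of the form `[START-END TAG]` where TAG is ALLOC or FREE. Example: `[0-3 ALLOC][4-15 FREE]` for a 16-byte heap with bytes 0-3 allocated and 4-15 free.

Op 1: a = malloc(15) -> a = 0; heap: [0-14 ALLOC][15-53 FREE]
Op 2: b = malloc(12) -> b = 15; heap: [0-14 ALLOC][15-26 ALLOC][27-53 FREE]
Op 3: free(a) -> (freed a); heap: [0-14 FREE][15-26 ALLOC][27-53 FREE]
Op 4: free(b) -> (freed b); heap: [0-53 FREE]

Answer: [0-53 FREE]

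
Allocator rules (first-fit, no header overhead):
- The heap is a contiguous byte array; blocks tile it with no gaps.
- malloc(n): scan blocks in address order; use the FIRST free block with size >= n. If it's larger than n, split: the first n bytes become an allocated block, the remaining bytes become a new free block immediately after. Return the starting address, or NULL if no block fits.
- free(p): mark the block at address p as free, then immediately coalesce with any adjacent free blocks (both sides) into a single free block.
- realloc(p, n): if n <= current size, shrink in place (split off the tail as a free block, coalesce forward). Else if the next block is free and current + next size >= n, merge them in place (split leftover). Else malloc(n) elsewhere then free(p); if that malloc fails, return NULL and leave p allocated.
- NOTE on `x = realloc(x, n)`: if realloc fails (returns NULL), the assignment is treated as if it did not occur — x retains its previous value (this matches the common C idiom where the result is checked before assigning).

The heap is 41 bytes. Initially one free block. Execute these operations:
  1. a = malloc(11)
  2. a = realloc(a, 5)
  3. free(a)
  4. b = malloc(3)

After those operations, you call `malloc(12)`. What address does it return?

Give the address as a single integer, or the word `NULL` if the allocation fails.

Op 1: a = malloc(11) -> a = 0; heap: [0-10 ALLOC][11-40 FREE]
Op 2: a = realloc(a, 5) -> a = 0; heap: [0-4 ALLOC][5-40 FREE]
Op 3: free(a) -> (freed a); heap: [0-40 FREE]
Op 4: b = malloc(3) -> b = 0; heap: [0-2 ALLOC][3-40 FREE]
malloc(12): first-fit scan over [0-2 ALLOC][3-40 FREE] -> 3

Answer: 3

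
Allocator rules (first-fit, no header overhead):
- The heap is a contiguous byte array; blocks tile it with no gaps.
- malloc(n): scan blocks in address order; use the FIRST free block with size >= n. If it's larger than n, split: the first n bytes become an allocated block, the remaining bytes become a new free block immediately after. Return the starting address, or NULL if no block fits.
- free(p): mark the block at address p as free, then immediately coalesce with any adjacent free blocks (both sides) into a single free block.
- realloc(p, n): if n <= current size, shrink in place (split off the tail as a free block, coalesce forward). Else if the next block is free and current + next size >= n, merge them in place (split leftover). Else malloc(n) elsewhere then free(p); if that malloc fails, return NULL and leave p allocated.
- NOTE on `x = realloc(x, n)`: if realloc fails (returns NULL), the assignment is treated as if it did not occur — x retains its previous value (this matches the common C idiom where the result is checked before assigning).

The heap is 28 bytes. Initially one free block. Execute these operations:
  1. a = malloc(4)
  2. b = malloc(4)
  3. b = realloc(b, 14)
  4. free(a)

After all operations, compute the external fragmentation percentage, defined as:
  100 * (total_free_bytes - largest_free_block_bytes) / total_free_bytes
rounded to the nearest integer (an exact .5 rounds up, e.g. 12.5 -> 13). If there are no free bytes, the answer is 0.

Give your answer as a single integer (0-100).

Op 1: a = malloc(4) -> a = 0; heap: [0-3 ALLOC][4-27 FREE]
Op 2: b = malloc(4) -> b = 4; heap: [0-3 ALLOC][4-7 ALLOC][8-27 FREE]
Op 3: b = realloc(b, 14) -> b = 4; heap: [0-3 ALLOC][4-17 ALLOC][18-27 FREE]
Op 4: free(a) -> (freed a); heap: [0-3 FREE][4-17 ALLOC][18-27 FREE]
Free blocks: [4 10] total_free=14 largest=10 -> 100*(14-10)/14 = 400/14 ≈ 28.571 -> rounds to 29

Answer: 29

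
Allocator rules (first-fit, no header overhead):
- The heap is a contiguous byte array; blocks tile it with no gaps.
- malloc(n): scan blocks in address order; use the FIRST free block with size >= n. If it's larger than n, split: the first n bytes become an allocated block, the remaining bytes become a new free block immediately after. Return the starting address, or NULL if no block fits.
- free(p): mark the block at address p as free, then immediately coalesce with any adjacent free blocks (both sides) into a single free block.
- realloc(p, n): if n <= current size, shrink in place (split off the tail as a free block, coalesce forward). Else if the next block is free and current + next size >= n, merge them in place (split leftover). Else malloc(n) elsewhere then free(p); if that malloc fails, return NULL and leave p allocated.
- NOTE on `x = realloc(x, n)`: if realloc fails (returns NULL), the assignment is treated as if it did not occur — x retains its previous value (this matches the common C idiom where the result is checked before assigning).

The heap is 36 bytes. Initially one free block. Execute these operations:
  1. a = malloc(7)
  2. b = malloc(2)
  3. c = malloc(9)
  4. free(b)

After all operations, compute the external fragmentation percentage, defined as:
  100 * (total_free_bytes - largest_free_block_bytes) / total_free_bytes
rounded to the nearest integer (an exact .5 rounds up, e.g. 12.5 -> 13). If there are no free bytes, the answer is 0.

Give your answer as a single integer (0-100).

Answer: 10

Derivation:
Op 1: a = malloc(7) -> a = 0; heap: [0-6 ALLOC][7-35 FREE]
Op 2: b = malloc(2) -> b = 7; heap: [0-6 ALLOC][7-8 ALLOC][9-35 FREE]
Op 3: c = malloc(9) -> c = 9; heap: [0-6 ALLOC][7-8 ALLOC][9-17 ALLOC][18-35 FREE]
Op 4: free(b) -> (freed b); heap: [0-6 ALLOC][7-8 FREE][9-17 ALLOC][18-35 FREE]
Free blocks: [2 18] total_free=20 largest=18 -> 100*(20-18)/20 = 200/20 = 10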